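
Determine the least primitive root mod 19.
g = 2. For each prime q|18: 2^{9}≡18, 2^{6}≡7, none ≡ 1, so ord_19(2) = 18 and 2 is a primitive root.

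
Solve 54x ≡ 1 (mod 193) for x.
Since 193 is prime, by Fermat 54^(-1) ≡ 54^{191} ≡ 168 (mod 193). Verify: 54 × 168 = 9072 ≡ 1 (mod 193)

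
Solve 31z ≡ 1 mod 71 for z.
Since 71 is prime, by Fermat 31^(-1) ≡ 31^{69} ≡ 55 mod 71. Verify: 31 × 55 = 1705 ≡ 1 mod 71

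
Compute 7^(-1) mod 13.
Since 13 is prime, by Fermat 7^(-1) ≡ 7^{11} ≡ 2 mod 13. Verify: 7 × 2 = 14 ≡ 1 mod 13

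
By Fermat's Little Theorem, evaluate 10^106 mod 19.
By Fermat: 10^{18} ≡ 1 mod 19. 106 = 5×18 + 16. So 10^{106} ≡ 10^{16} ≡ 4 mod 19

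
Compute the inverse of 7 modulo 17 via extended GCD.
Extended GCD: 7(5) + 17(-2) = 1. So 7^(-1) ≡ 5 mod 17. Verify: 7 × 5 = 35 ≡ 1 mod 17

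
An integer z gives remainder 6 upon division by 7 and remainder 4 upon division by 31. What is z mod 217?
M = 7 × 31 = 217. M₁ = 31, y₁ ≡ 5 mod 7. M₂ = 7, y₂ ≡ 9 mod 31. z = 6×31×5 + 4×7×9 ≡ 97 mod 217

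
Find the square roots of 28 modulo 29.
The square roots of 28 mod 29 are 12 and 17. Verify: 12² = 144 ≡ 28 (mod 29)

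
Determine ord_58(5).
Powers of 5 mod 58: 5^1≡5, 5^2≡25, 5^3≡9, 5^4≡45, 5^5≡51, 5^6≡23, 5^7≡57, 5^8≡53, 5^9≡33, 5^10≡49, 5^11≡13, 5^12≡7, 5^13≡35, 5^14≡1. So the order of 5 is 14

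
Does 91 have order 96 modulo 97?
91^{12} ≡ 1 (mod 97) and 12 < 96, so ord_97(91) = 12 ≠ 96 and 91 is not a primitive root.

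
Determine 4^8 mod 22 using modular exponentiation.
By repeated squaring mod 22: 4^{1}≡4, 4^{2}≡16, 4^{4}≡14, 4^{8}≡20. So 4^{8} ≡ 20 mod 22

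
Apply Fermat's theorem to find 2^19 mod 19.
By Fermat: 2^{18} ≡ 1 mod 19. So 2^{19} = 2^{18} · 2^{1} ≡ 2^{1} ≡ 2 mod 19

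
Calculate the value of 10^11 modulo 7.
Using Fermat: 10^{6} ≡ 1 mod 7. 11 ≡ 5 mod 6. So 10^{11} ≡ 10^{5} ≡ 5 mod 7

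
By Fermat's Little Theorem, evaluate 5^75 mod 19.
By Fermat: 5^{18} ≡ 1 mod 19. 75 = 4×18 + 3. So 5^{75} ≡ 5^{3} ≡ 11 mod 19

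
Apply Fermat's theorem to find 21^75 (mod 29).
By Fermat: 21^{28} ≡ 1 (mod 29). 75 = 2×28 + 19. So 21^{75} ≡ 21^{19} ≡ 27 (mod 29)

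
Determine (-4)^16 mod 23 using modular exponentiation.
By repeated squaring mod 23: (-4)^{1}≡19, (-4)^{2}≡16, (-4)^{4}≡3, (-4)^{8}≡9, (-4)^{16}≡12. So (-4)^{16} ≡ 12 mod 23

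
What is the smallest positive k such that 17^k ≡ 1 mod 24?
Powers of 17 mod 24: 17^1≡17, 17^2≡1. ord_24(17) = 2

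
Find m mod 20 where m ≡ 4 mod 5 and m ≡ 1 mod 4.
M = 5 × 4 = 20. M₁ = 4, y₁ ≡ 4 mod 5. M₂ = 5, y₂ ≡ 1 mod 4. m = 4×4×4 + 1×5×1 ≡ 9 mod 20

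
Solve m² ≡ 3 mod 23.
The square roots of 3 mod 23 are 16 and 7. Verify: 16² = 256 ≡ 3 mod 23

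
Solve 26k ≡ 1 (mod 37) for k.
Since 37 is prime, by Fermat 26^(-1) ≡ 26^{35} ≡ 10 (mod 37). Verify: 26 × 10 = 260 ≡ 1 (mod 37)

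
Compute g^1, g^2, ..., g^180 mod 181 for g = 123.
123^1, 123^2, ..., 123^{180} mod 181: [123, 106, 6, 14, 93, 36, 84, 15, 35, 142, 90, 29, 128, 178, 174, 44, 163, 139, 83, 73, 110, 136, 76, 117, 92, 94, 159, 9, 21, 49, 54, 126, 113, 143, 32, 135, 134, 11, 86, 80, 66, 154, 118, 34, 19, 165, 23, 114, 85, 138, 141, 148, 104, 122, 164, 81, 8, 79, 124, 48, 112, 20, 107, 129, 120, 99, 50, 177, 51, 119, 157, 125, 171, 37, 26, 121, 41, 156, 2, 65, 31, 12, 28, 5, 72, 168, 30, 70, 103, 180, 58, 75, 175, 167, 88, 145, 97, 166, 146, 39, 91, 152, 53, 3, 7, 137, 18, 42, 98, 108, 71, 45, 105, 64, 89, 87, 22, 172, 160, 132, 127, 55, 68, 38, 149, 46, 47, 170, 95, 101, 115, 27, 63, 147, 162, 16, 158, 67, 96, 43, 40, 33, 77, 59, 17, 100, 173, 102, 57, 133, 69, 161, 74, 52, 61, 82, 131, 4, 130, 62, 24, 56, 10, 144, 155, 60, 140, 25, 179, 116, 150, 169, 153, 176, 109, 13, 151, 111, 78, 1]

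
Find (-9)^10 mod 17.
By repeated squaring mod 17: (-9)^{1}≡8, (-9)^{2}≡13, (-9)^{4}≡16, (-9)^{8}≡1. Then (-9)^{10} = (-9)^{8+2} ≡ 1 × 13 ≡ 13 mod 17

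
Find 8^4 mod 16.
8^{4} = 4096 ≡ 0 mod 16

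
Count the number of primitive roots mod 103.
There are φ(103-1) = φ(102) = 32 primitive roots modulo 103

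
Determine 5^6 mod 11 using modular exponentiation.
By repeated squaring mod 11: 5^{1}≡5, 5^{2}≡3, 5^{4}≡9. Then 5^{6} = 5^{4+2} ≡ 9 × 3 ≡ 5 mod 11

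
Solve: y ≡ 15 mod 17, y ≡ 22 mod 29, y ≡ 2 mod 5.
M = 17 × 29 × 5 = 2465. M₁ = 145, y₁ ≡ 2 mod 17. M₂ = 85, y₂ ≡ 14 mod 29. M₃ = 493, y₃ ≡ 2 mod 5. y = 15×145×2 + 22×85×14 + 2×493×2 ≡ 457 mod 2465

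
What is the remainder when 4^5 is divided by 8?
By repeated squaring (mod 8): 4^{1}≡4, 4^{2}≡0, 4^{4}≡0. Then 4^{5} = 4^{4+1} ≡ 0 × 4 ≡ 0 (mod 8)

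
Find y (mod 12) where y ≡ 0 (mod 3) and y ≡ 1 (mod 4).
M = 3 × 4 = 12. M₁ = 4, y₁ ≡ 1 (mod 3). M₂ = 3, y₂ ≡ 3 (mod 4). y = 0×4×1 + 1×3×3 ≡ 9 (mod 12)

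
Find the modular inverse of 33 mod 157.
Since 157 is prime, by Fermat 33^(-1) ≡ 33^{155} ≡ 138 mod 157. Verify: 33 × 138 = 4554 ≡ 1 mod 157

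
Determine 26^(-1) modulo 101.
Since 101 is prime, by Fermat 26^(-1) ≡ 26^{99} ≡ 35 mod 101. Verify: 26 × 35 = 910 ≡ 1 mod 101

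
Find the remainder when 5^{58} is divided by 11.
By Fermat: 5^{10} ≡ 1 (mod 11). 58 = 5×10 + 8. So 5^{58} ≡ 5^{8} ≡ 4 (mod 11)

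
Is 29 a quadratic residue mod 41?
By Euler's criterion: 29^{20} ≡ 40 mod 41. Since this equals -1 (≡ 40), 29 is not a QR.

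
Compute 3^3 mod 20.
3^{3} = 27 ≡ 7 (mod 20)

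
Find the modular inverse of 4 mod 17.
Since 17 is prime, by Fermat 4^(-1) ≡ 4^{15} ≡ 13 (mod 17). Verify: 4 × 13 = 52 ≡ 1 (mod 17)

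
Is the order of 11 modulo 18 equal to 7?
Powers of 11 mod 18: 11^1≡11, 11^2≡13, 11^3≡17, 11^4≡7, 11^5≡5, 11^6≡1. Already 11^6≡1, so the order is 6 < 7. No, the actual order is 6.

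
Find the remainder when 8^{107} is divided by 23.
By Fermat: 8^{22} ≡ 1 (mod 23). 107 = 4×22 + 19. So 8^{107} ≡ 8^{19} ≡ 4 (mod 23)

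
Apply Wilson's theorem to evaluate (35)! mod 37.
(36)! = (35)! × (36) ≡ -1 (mod 37). So (35)! ≡ -1 × (36)^(-1) ≡ (-1)×(-1) = 1 (mod 37)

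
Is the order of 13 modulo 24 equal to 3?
Powers of 13 mod 24: 13^1≡13, 13^2≡1. Already 13^2≡1, so the order is 2 < 3. No, the actual order is 2.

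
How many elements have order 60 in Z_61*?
A prime p has φ(p-1) primitive roots; here φ(60) = 16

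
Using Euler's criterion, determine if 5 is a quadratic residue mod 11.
By Euler's criterion: 5^{5} ≡ 1 (mod 11). Since this equals 1, 5 is a QR.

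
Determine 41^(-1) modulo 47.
Since 47 is prime, by Fermat 41^(-1) ≡ 41^{45} ≡ 39 mod 47. Verify: 41 × 39 = 1599 ≡ 1 mod 47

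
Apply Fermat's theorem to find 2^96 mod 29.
By Fermat: 2^{28} ≡ 1 mod 29. 96 = 3×28 + 12. So 2^{96} ≡ 2^{12} ≡ 7 mod 29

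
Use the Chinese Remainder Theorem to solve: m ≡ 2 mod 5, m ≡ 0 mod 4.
M = 5 × 4 = 20. M₁ = 4, y₁ ≡ 4 mod 5. M₂ = 5, y₂ ≡ 1 mod 4. m = 2×4×4 + 0×5×1 ≡ 12 mod 20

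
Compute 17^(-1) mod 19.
Since 19 is prime, by Fermat 17^(-1) ≡ 17^{17} ≡ 9 mod 19. Verify: 17 × 9 = 153 ≡ 1 mod 19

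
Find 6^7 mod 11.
By repeated squaring mod 11: 6^{1}≡6, 6^{2}≡3, 6^{4}≡9. Then 6^{7} = 6^{4+2+1} ≡ 9 × 3 × 6 ≡ 8 mod 11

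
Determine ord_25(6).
Powers of 6 mod 25: 6^1≡6, 6^2≡11, 6^3≡16, 6^4≡21, 6^5≡1. So the order of 6 is 5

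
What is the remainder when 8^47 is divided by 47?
Using Fermat: 8^{46} ≡ 1 (mod 47). 47 ≡ 1 (mod 46). So 8^{47} ≡ 8^{1} ≡ 8 (mod 47)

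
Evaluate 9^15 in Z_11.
Using Fermat: 9^{10} ≡ 1 (mod 11). 15 ≡ 5 (mod 10). So 9^{15} ≡ 9^{5} ≡ 1 (mod 11)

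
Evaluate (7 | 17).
(7/17) = 7^{8} mod 17 = -1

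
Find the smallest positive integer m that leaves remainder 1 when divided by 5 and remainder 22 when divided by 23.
M = 5 × 23 = 115. M₁ = 23, y₁ ≡ 2 mod 5. M₂ = 5, y₂ ≡ 14 mod 23. m = 1×23×2 + 22×5×14 ≡ 91 mod 115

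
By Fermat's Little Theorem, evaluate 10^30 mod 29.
By Fermat: 10^{28} ≡ 1 (mod 29). So 10^{30} = 10^{28} · 10^{2} ≡ 10^{2} ≡ 13 (mod 29)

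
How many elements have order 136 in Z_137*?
There are φ(137-1) = φ(136) = 64 primitive roots modulo 137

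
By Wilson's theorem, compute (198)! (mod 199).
By Wilson's theorem, (198)! ≡ -1 ≡ 198 (mod 199)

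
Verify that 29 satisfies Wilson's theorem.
(28)! mod 29 = 28. Since this equals -1 (mod 29), Wilson confirms 29 is prime.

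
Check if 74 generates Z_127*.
74^{63} ≡ 1 (mod 127) and 63 < 126, so ord_127(74) = 63 ≠ 126 and 74 is not a primitive root.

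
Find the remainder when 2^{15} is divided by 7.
By Fermat: 2^{6} ≡ 1 mod 7. 15 = 2×6 + 3. So 2^{15} ≡ 2^{3} ≡ 1 mod 7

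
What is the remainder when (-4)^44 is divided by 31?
Using Fermat: (-4)^{30} ≡ 1 (mod 31). 44 ≡ 14 (mod 30). So (-4)^{44} ≡ (-4)^{14} ≡ 8 (mod 31)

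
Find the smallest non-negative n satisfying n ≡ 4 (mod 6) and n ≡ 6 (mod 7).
M = 6 × 7 = 42. M₁ = 7, y₁ ≡ 1 (mod 6). M₂ = 6, y₂ ≡ 6 (mod 7). n = 4×7×1 + 6×6×6 ≡ 34 (mod 42)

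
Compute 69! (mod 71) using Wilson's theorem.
(70)! = (69)! × (70) ≡ -1 (mod 71). So (69)! ≡ -1 × (70)^(-1) ≡ (-1)×(-1) = 1 (mod 71)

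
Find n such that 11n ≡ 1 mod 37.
Since 37 is prime, by Fermat 11^(-1) ≡ 11^{35} ≡ 27 mod 37. Verify: 11 × 27 = 297 ≡ 1 mod 37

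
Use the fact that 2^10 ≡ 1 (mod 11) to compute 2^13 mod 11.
By Fermat: 2^{10} ≡ 1 (mod 11). So 2^{13} = 2^{10} · 2^{3} ≡ 2^{3} ≡ 8 (mod 11)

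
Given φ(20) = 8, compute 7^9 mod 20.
By Euler: 7^{8} ≡ 1 (mod 20) since gcd(7, 20) = 1. 9 = 1×8 + 1. So 7^{9} ≡ 7^{1} ≡ 7 (mod 20)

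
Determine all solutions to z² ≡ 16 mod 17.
The square roots of 16 mod 17 are 4 and 13. Verify: 4² = 16 ≡ 16 mod 17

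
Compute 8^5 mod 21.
By repeated squaring mod 21: 8^{1}≡8, 8^{2}≡1, 8^{4}≡1. Then 8^{5} = 8^{4+1} ≡ 1 × 8 ≡ 8 mod 21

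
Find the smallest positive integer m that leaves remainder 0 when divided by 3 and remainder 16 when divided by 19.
M = 3 × 19 = 57. M₁ = 19, y₁ ≡ 1 mod 3. M₂ = 3, y₂ ≡ 13 mod 19. m = 0×19×1 + 16×3×13 ≡ 54 mod 57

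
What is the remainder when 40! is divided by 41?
By Wilson's theorem, (40)! ≡ -1 ≡ 40 (mod 41)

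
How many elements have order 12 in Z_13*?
There are φ(13-1) = φ(12) = 4 primitive roots modulo 13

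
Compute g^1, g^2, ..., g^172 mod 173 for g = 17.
17^1, 17^2, ..., 17^{172} mod 173: [17, 116, 69, 135, 46, 90, 146, 60, 155, 40, 161, 142, 165, 37, 110, 140, 131, 151, 145, 43, 39, 144, 26, 96, 75, 64, 50, 158, 91, 163, 3, 51, 2, 34, 59, 138, 97, 92, 7, 119, 120, 137, 80, 149, 111, 157, 74, 47, 107, 89, 129, 117, 86, 78, 115, 52, 19, 150, 128, 100, 143, 9, 153, 6, 102, 4, 68, 118, 103, 21, 11, 14, 65, 67, 101, 160, 125, 49, 141, 148, 94, 41, 5, 85, 61, 172, 156, 57, 104, 38, 127, 83, 27, 113, 18, 133, 12, 31, 8, 136, 63, 33, 42, 22, 28, 130, 134, 29, 147, 77, 98, 109, 123, 15, 82, 10, 170, 122, 171, 139, 114, 35, 76, 81, 166, 54, 53, 36, 93, 24, 62, 16, 99, 126, 66, 84, 44, 56, 87, 95, 58, 121, 154, 23, 45, 73, 30, 164, 20, 167, 71, 169, 105, 55, 70, 152, 162, 159, 108, 106, 72, 13, 48, 124, 32, 25, 79, 132, 168, 88, 112, 1]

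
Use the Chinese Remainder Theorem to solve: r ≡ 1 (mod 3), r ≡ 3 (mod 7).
M = 3 × 7 = 21. M₁ = 7, y₁ ≡ 1 (mod 3). M₂ = 3, y₂ ≡ 5 (mod 7). r = 1×7×1 + 3×3×5 ≡ 10 (mod 21)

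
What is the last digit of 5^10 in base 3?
Using Fermat: 5^{2} ≡ 1 (mod 3). 10 ≡ 0 (mod 2). So 5^{10} ≡ 5^{0} ≡ 1 (mod 3)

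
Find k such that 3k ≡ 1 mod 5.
Since 5 is prime, by Fermat 3^(-1) ≡ 3^{3} ≡ 2 mod 5. Verify: 3 × 2 = 6 ≡ 1 mod 5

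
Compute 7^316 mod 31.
Using Fermat: 7^{30} ≡ 1 mod 31. 316 ≡ 16 mod 30. So 7^{316} ≡ 7^{16} ≡ 7 mod 31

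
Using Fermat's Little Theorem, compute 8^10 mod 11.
By Fermat's Little Theorem, 8^{10} ≡ 1 (mod 11) since 11 is prime and gcd(8, 11) = 1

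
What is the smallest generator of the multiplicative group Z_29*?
g = 2. Powers: [2, 4, 8, 16, 3, 6, ...] generates all 28 non-zero residues.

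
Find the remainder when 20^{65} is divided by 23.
By Fermat: 20^{22} ≡ 1 (mod 23). 65 = 2×22 + 21. So 20^{65} ≡ 20^{21} ≡ 15 (mod 23)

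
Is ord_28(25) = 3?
Powers of 25 mod 28: 25^1≡25, 25^2≡9, 25^3≡1. First k with 25^k≡1 is k=3. Yes, ord_28(25) = 3.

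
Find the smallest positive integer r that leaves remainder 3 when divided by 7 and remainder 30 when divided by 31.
M = 7 × 31 = 217. M₁ = 31, y₁ ≡ 5 mod 7. M₂ = 7, y₂ ≡ 9 mod 31. r = 3×31×5 + 30×7×9 ≡ 185 mod 217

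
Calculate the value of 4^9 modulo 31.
By repeated squaring (mod 31): 4^{1}≡4, 4^{2}≡16, 4^{4}≡8, 4^{8}≡2. Then 4^{9} = 4^{8+1} ≡ 2 × 4 ≡ 8 (mod 31)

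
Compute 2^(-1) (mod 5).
Since 5 is prime, by Fermat 2^(-1) ≡ 2^{3} ≡ 3 (mod 5). Verify: 2 × 3 = 6 ≡ 1 (mod 5)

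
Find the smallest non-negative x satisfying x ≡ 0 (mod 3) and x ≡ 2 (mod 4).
M = 3 × 4 = 12. M₁ = 4, y₁ ≡ 1 (mod 3). M₂ = 3, y₂ ≡ 3 (mod 4). x = 0×4×1 + 2×3×3 ≡ 6 (mod 12)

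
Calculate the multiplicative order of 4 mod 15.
Powers of 4 mod 15: 4^1≡4, 4^2≡1. So the order of 4 is 2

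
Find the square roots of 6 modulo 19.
The square roots of 6 mod 19 are 5 and 14. Verify: 5² = 25 ≡ 6 mod 19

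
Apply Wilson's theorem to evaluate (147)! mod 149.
(148)! = (147)! × (148) ≡ -1 mod 149. So (147)! ≡ -1 × (148)^(-1) ≡ (-1)×(-1) = 1 mod 149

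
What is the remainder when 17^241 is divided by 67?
Using Fermat: 17^{66} ≡ 1 mod 67. 241 ≡ 43 mod 66. So 17^{241} ≡ 17^{43} ≡ 49 mod 67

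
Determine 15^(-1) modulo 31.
Since 31 is prime, by Fermat 15^(-1) ≡ 15^{29} ≡ 29 mod 31. Verify: 15 × 29 = 435 ≡ 1 mod 31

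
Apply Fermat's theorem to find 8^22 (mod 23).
By Fermat's Little Theorem, 8^{22} ≡ 1 (mod 23) since 23 is prime and gcd(8, 23) = 1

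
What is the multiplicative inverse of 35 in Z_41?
Since 41 is prime, by Fermat 35^(-1) ≡ 35^{39} ≡ 34 mod 41. Verify: 35 × 34 = 1190 ≡ 1 mod 41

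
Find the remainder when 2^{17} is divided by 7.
By Fermat: 2^{6} ≡ 1 (mod 7). 17 = 2×6 + 5. So 2^{17} ≡ 2^{5} ≡ 4 (mod 7)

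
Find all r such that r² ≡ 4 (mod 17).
The square roots of 4 mod 17 are 2 and 15. Verify: 2² = 4 ≡ 4 (mod 17)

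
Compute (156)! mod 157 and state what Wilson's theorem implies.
(156)! mod 157 = 156. Since this equals -1 mod 157, Wilson confirms 157 is prime.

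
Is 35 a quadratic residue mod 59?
By Euler's criterion: 35^{29} ≡ 1 (mod 59). Since this equals 1, 35 is a QR.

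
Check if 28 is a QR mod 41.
By Euler's criterion: 28^{20} ≡ 40 (mod 41). Since this equals -1 (≡ 40), 28 is not a QR.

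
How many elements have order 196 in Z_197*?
A prime p has φ(p-1) primitive roots; here φ(196) = 84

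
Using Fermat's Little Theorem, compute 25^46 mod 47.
By Fermat's Little Theorem, 25^{46} ≡ 1 mod 47 since 47 is prime and gcd(25, 47) = 1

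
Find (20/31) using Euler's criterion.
(20/31) = 20^{15} mod 31 = 1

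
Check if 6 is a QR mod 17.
By Euler's criterion: 6^{8} ≡ 16 mod 17. Since this equals -1 (≡ 16), 6 is not a QR.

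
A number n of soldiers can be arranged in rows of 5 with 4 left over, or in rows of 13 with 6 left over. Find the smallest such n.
M = 5 × 13 = 65. M₁ = 13, y₁ ≡ 2 (mod 5). M₂ = 5, y₂ ≡ 8 (mod 13). n = 4×13×2 + 6×5×8 ≡ 19 (mod 65)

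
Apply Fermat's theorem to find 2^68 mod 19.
By Fermat: 2^{18} ≡ 1 mod 19. 68 = 3×18 + 14. So 2^{68} ≡ 2^{14} ≡ 6 mod 19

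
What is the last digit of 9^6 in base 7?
Using Fermat: 9^{6} ≡ 1 (mod 7). 6 ≡ 0 (mod 6). So 9^{6} ≡ 9^{0} ≡ 1 (mod 7)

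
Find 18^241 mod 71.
Using Fermat: 18^{70} ≡ 1 mod 71. 241 ≡ 31 mod 70. So 18^{241} ≡ 18^{31} ≡ 43 mod 71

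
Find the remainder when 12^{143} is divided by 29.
By Fermat: 12^{28} ≡ 1 mod 29. 143 = 5×28 + 3. So 12^{143} ≡ 12^{3} ≡ 17 mod 29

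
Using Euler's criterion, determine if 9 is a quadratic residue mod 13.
By Euler's criterion: 9^{6} ≡ 1 mod 13. Since this equals 1, 9 is a QR.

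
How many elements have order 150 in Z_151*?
Number of primitive roots mod 151 = φ(p-1) = φ(150) = 40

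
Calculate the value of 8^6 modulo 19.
By repeated squaring mod 19: 8^{1}≡8, 8^{2}≡7, 8^{4}≡11. Then 8^{6} = 8^{4+2} ≡ 11 × 7 ≡ 1 mod 19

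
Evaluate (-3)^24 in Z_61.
By repeated squaring (mod 61): (-3)^{1}≡58, (-3)^{2}≡9, (-3)^{4}≡20, (-3)^{8}≡34, (-3)^{16}≡58. Then (-3)^{24} = (-3)^{16+8} ≡ 58 × 34 ≡ 20 (mod 61)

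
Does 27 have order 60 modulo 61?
27^{10} ≡ 1 (mod 61) and 10 < 60, so ord_61(27) = 10 ≠ 60 and 27 is not a primitive root.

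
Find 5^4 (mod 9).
5^{4} = 625 ≡ 4 (mod 9)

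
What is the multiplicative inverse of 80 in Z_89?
Since 89 is prime, by Fermat 80^(-1) ≡ 80^{87} ≡ 79 (mod 89). Verify: 80 × 79 = 6320 ≡ 1 (mod 89)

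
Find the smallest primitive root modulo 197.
g = 2. For each prime q|196: 2^{98}≡196, 2^{28}≡104, none ≡ 1, so ord_197(2) = 196 and 2 is a primitive root.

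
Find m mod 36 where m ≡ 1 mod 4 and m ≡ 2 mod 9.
M = 4 × 9 = 36. M₁ = 9, y₁ ≡ 1 mod 4. M₂ = 4, y₂ ≡ 7 mod 9. m = 1×9×1 + 2×4×7 ≡ 29 mod 36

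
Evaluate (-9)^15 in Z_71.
By repeated squaring (mod 71): (-9)^{1}≡62, (-9)^{2}≡10, (-9)^{4}≡29, (-9)^{8}≡60. Then (-9)^{15} = (-9)^{8+4+2+1} ≡ 60 × 29 × 10 × 62 ≡ 26 (mod 71)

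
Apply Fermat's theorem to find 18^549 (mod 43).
By Fermat: 18^{42} ≡ 1 (mod 43). 549 ≡ 3 (mod 42). So 18^{549} ≡ 18^{3} ≡ 27 (mod 43)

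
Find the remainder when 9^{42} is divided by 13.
By Fermat: 9^{12} ≡ 1 (mod 13). 42 = 3×12 + 6. So 9^{42} ≡ 9^{6} ≡ 1 (mod 13)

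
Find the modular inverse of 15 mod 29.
Since 29 is prime, by Fermat 15^(-1) ≡ 15^{27} ≡ 2 (mod 29). Verify: 15 × 2 = 30 ≡ 1 (mod 29)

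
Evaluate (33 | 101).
(33/101) = 33^{50} mod 101 = 1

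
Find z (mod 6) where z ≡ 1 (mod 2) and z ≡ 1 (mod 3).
M = 2 × 3 = 6. M₁ = 3, y₁ ≡ 1 (mod 2). M₂ = 2, y₂ ≡ 2 (mod 3). z = 1×3×1 + 1×2×2 ≡ 1 (mod 6)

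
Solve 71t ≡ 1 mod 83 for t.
Since 83 is prime, by Fermat 71^(-1) ≡ 71^{81} ≡ 76 mod 83. Verify: 71 × 76 = 5396 ≡ 1 mod 83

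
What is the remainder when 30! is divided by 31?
By Wilson's theorem, (30)! ≡ -1 ≡ 30 (mod 31)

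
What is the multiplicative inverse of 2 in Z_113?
Since 113 is prime, by Fermat 2^(-1) ≡ 2^{111} ≡ 57 (mod 113). Verify: 2 × 57 = 114 ≡ 1 (mod 113)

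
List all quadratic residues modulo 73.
Quadratic residues modulo 73: {1, 2, 3, 4, 6, 8, 9, 12, 16, 18, 19, 23, 24, 25, 27, 32, 35, 36, 37, 38, 41, 46, 48, 49, 50, 54, 55, 57, 61, 64, 65, 67, 69, 70, 71, 72}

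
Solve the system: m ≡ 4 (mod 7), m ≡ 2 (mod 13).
M = 7 × 13 = 91. M₁ = 13, y₁ ≡ 6 (mod 7). M₂ = 7, y₂ ≡ 2 (mod 13). m = 4×13×6 + 2×7×2 ≡ 67 (mod 91)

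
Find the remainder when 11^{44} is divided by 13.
By Fermat: 11^{12} ≡ 1 mod 13. 44 = 3×12 + 8. So 11^{44} ≡ 11^{8} ≡ 9 mod 13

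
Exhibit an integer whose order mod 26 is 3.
3 has order 3 mod 26 since 3^{3} ≡ 1 mod 26 and no smaller power works.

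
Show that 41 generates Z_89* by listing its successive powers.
41^1, 41^2, ..., 41^{88} mod 89: [41, 79, 35, 11, 6, 68, 29, 32, 66, 36, 52, 85, 14, 40, 38, 45, 65, 84, 62, 50, 3, 34, 59, 16, 33, 18, 26, 87, 7, 20, 19, 67, 77, 42, 31, 25, 46, 17, 74, 8, 61, 9, 13, 88, 48, 10, 54, 78, 83, 21, 60, 57, 23, 53, 37, 4, 75, 49, 51, 44, 24, 5, 27, 39, 86, 55, 30, 73, 56, 71, 63, 2, 82, 69, 70, 22, 12, 47, 58, 64, 43, 72, 15, 81, 28, 80, 76, 1]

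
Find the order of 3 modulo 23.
Powers of 3 mod 23: 3^1≡3, 3^2≡9, 3^3≡4, 3^4≡12, 3^5≡13, 3^6≡16, 3^7≡2, 3^8≡6, 3^9≡18, 3^10≡8, 3^11≡1. Order = 11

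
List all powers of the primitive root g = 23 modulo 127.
23^1, 23^2, ..., 23^{126} mod 127: [23, 21, 102, 60, 110, 117, 24, 44, 123, 35, 43, 100, 14, 68, 40, 31, 78, 16, 114, 82, 108, 71, 109, 94, 3, 69, 63, 52, 53, 76, 97, 72, 5, 115, 105, 2, 46, 42, 77, 120, 93, 107, 48, 88, 119, 70, 86, 73, 28, 9, 80, 62, 29, 32, 101, 37, 89, 15, 91, 61, 6, 11, 126, 104, 106, 25, 67, 17, 10, 103, 83, 4, 92, 84, 27, 113, 59, 87, 96, 49, 111, 13, 45, 19, 56, 18, 33, 124, 58, 64, 75, 74, 51, 30, 55, 122, 12, 22, 125, 81, 85, 50, 7, 34, 20, 79, 39, 8, 57, 41, 54, 99, 118, 47, 65, 98, 95, 26, 90, 38, 112, 36, 66, 121, 116, 1]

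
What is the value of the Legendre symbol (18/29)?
(18/29) = 18^{14} mod 29 = -1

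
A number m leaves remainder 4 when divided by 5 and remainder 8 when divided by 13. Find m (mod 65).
M = 5 × 13 = 65. M₁ = 13, y₁ ≡ 2 (mod 5). M₂ = 5, y₂ ≡ 8 (mod 13). m = 4×13×2 + 8×5×8 ≡ 34 (mod 65)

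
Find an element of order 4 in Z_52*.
5 has order 4 mod 52 since 5^{4} ≡ 1 mod 52 and no smaller power works.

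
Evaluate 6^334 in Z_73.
Using Fermat: 6^{72} ≡ 1 (mod 73). 334 ≡ 46 (mod 72). So 6^{334} ≡ 6^{46} ≡ 57 (mod 73)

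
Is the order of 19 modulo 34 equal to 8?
Powers of 19 mod 34: 19^1≡19, 19^2≡21, 19^3≡25, 19^4≡33, 19^5≡15, 19^6≡13, 19^7≡9, 19^8≡1. First k with 19^k≡1 is k=8. Yes, ord_34(19) = 8.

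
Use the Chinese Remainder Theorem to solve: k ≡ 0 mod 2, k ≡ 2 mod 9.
M = 2 × 9 = 18. M₁ = 9, y₁ ≡ 1 mod 2. M₂ = 2, y₂ ≡ 5 mod 9. k = 0×9×1 + 2×2×5 ≡ 2 mod 18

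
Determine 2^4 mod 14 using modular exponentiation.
2^{4} = 16 ≡ 2 (mod 14)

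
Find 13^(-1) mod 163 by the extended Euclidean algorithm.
Extended GCD: 13(-25) + 163(2) = 1. So 13^(-1) ≡ -25 ≡ 138 mod 163. Verify: 13 × 138 = 1794 ≡ 1 mod 163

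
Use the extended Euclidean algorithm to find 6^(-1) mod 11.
Extended GCD: 6(2) + 11(-1) = 1. So 6^(-1) ≡ 2 (mod 11). Verify: 6 × 2 = 12 ≡ 1 (mod 11)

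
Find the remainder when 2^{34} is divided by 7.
By Fermat: 2^{6} ≡ 1 mod 7. 34 = 5×6 + 4. So 2^{34} ≡ 2^{4} ≡ 2 mod 7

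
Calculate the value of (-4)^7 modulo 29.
By repeated squaring mod 29: (-4)^{1}≡25, (-4)^{2}≡16, (-4)^{4}≡24. Then (-4)^{7} = (-4)^{4+2+1} ≡ 24 × 16 × 25 ≡ 1 mod 29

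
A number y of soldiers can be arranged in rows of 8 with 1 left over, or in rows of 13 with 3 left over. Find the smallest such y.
M = 8 × 13 = 104. M₁ = 13, y₁ ≡ 5 mod 8. M₂ = 8, y₂ ≡ 5 mod 13. y = 1×13×5 + 3×8×5 ≡ 81 mod 104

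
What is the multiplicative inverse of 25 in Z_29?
Since 29 is prime, by Fermat 25^(-1) ≡ 25^{27} ≡ 7 mod 29. Verify: 25 × 7 = 175 ≡ 1 mod 29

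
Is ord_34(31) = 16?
Powers of 31 mod 34: 31^1≡31, 31^2≡9, 31^3≡7, 31^4≡13, 31^5≡29, 31^6≡15, 31^7≡23, 31^8≡33, 31^9≡3, 31^10≡25, 31^11≡27, 31^12≡21, 31^13≡5, 31^14≡19, 31^15≡11, 31^16≡1. First k with 31^k≡1 is k=16. Yes, ord_34(31) = 16.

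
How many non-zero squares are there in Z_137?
Exactly half the non-zero residues mod a prime are QRs: (137-1)/2 = 68.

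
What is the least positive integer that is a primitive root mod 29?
g = 2. Powers: [2, 4, 8, 16, 3, 6, 12, 24, ...] generates all 28 non-zero residues.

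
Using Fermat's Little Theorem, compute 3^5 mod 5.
By Fermat: 3^{4} ≡ 1 mod 5. So 3^{5} = 3^{4} · 3^{1} ≡ 3^{1} ≡ 3 mod 5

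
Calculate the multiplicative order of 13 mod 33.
Powers of 13 mod 33: 13^1≡13, 13^2≡4, 13^3≡19, 13^4≡16, 13^5≡10, 13^6≡31, 13^7≡7, 13^8≡25, 13^9≡28, 13^10≡1. ord_33(13) = 10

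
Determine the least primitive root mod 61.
g = 2. Powers: [2, 4, 8, 16, 32, 3, ...] generates all 60 non-zero residues.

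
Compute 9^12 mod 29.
By repeated squaring mod 29: 9^{1}≡9, 9^{2}≡23, 9^{4}≡7, 9^{8}≡20. Then 9^{12} = 9^{8+4} ≡ 20 × 7 ≡ 24 mod 29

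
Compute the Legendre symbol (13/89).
(13/89) = 13^{44} mod 89 = -1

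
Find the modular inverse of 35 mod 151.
Since 151 is prime, by Fermat 35^(-1) ≡ 35^{149} ≡ 82 mod 151. Verify: 35 × 82 = 2870 ≡ 1 mod 151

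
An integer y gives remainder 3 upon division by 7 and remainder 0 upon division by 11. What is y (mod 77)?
M = 7 × 11 = 77. M₁ = 11, y₁ ≡ 2 (mod 7). M₂ = 7, y₂ ≡ 8 (mod 11). y = 3×11×2 + 0×7×8 ≡ 66 (mod 77)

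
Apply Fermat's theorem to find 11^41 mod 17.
By Fermat: 11^{16} ≡ 1 mod 17. 41 = 2×16 + 9. So 11^{41} ≡ 11^{9} ≡ 6 mod 17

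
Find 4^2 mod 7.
4^{2} = 16 ≡ 2 mod 7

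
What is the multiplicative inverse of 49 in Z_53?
Since 53 is prime, by Fermat 49^(-1) ≡ 49^{51} ≡ 13 mod 53. Verify: 49 × 13 = 637 ≡ 1 mod 53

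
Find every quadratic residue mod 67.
Quadratic residues modulo 67: {1, 4, 6, 9, 10, 14, 15, 16, 17, 19, 21, 22, 23, 24, 25, 26, 29, 33, 35, 36, 37, 39, 40, 47, 49, 54, 55, 56, 59, 60, 62, 64, 65}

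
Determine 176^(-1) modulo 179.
Since 179 is prime, by Fermat 176^(-1) ≡ 176^{177} ≡ 119 (mod 179). Verify: 176 × 119 = 20944 ≡ 1 (mod 179)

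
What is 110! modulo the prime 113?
(112)! = (110)! × (111) × (112) ≡ -1 (mod 113). So (110)! ≡ -1 × [(112)(111)]^(-1) ≡ 56 (mod 113)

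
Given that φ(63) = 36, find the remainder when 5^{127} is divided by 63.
By Euler: 5^{36} ≡ 1 (mod 63) since gcd(5, 63) = 1. 127 = 3×36 + 19. So 5^{127} ≡ 5^{19} ≡ 5 (mod 63)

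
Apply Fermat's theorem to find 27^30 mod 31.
By Fermat's Little Theorem, 27^{30} ≡ 1 mod 31 since 31 is prime and gcd(27, 31) = 1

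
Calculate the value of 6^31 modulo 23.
Using Fermat: 6^{22} ≡ 1 (mod 23). 31 ≡ 9 (mod 22). So 6^{31} ≡ 6^{9} ≡ 16 (mod 23)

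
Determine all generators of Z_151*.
There are φ(150) = 40 primitive roots mod 151: {6, 7, 12, 13, 14, 15, 30, 35, 48, 51, 52, 54, 56, 61, 63, 71, 77, 82, 89, 93, 96, 102, 104, 106, 108, 109, 111, 112, 114, 115, 117, 120, 126, 129, 130, 133, 134, 140, 141, 146}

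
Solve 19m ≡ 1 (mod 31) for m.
Since 31 is prime, by Fermat 19^(-1) ≡ 19^{29} ≡ 18 (mod 31). Verify: 19 × 18 = 342 ≡ 1 (mod 31)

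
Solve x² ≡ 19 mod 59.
The square roots of 19 mod 59 are 45 and 14. Verify: 45² = 2025 ≡ 19 mod 59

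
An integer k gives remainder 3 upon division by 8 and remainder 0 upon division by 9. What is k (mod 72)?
M = 8 × 9 = 72. M₁ = 9, y₁ ≡ 1 (mod 8). M₂ = 8, y₂ ≡ 8 (mod 9). k = 3×9×1 + 0×8×8 ≡ 27 (mod 72)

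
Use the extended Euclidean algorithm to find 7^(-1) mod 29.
Extended GCD: 7(-4) + 29(1) = 1. So 7^(-1) ≡ -4 ≡ 25 mod 29. Verify: 7 × 25 = 175 ≡ 1 mod 29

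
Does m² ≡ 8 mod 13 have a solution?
By Euler's criterion: 8^{6} ≡ 12 mod 13. Since this equals -1 (≡ 12), 8 is not a QR.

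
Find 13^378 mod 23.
Using Fermat: 13^{22} ≡ 1 mod 23. 378 ≡ 4 mod 22. So 13^{378} ≡ 13^{4} ≡ 18 mod 23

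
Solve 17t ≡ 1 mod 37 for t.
Since 37 is prime, by Fermat 17^(-1) ≡ 17^{35} ≡ 24 mod 37. Verify: 17 × 24 = 408 ≡ 1 mod 37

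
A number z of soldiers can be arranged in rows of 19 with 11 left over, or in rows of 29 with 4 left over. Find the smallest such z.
M = 19 × 29 = 551. M₁ = 29, y₁ ≡ 2 (mod 19). M₂ = 19, y₂ ≡ 26 (mod 29). z = 11×29×2 + 4×19×26 ≡ 410 (mod 551)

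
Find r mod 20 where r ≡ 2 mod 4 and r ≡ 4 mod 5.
M = 4 × 5 = 20. M₁ = 5, y₁ ≡ 1 mod 4. M₂ = 4, y₂ ≡ 4 mod 5. r = 2×5×1 + 4×4×4 ≡ 14 mod 20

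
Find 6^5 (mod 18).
By repeated squaring (mod 18): 6^{1}≡6, 6^{2}≡0, 6^{4}≡0. Then 6^{5} = 6^{4+1} ≡ 0 × 6 ≡ 0 (mod 18)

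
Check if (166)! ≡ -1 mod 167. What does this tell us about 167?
(166)! mod 167 = 166. Since this equals -1 mod 167, Wilson confirms 167 is prime.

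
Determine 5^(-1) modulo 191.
Since 191 is prime, by Fermat 5^(-1) ≡ 5^{189} ≡ 153 mod 191. Verify: 5 × 153 = 765 ≡ 1 mod 191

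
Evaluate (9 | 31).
(9/31) = 9^{15} mod 31 = 1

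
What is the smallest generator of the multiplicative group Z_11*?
g = 2. For each prime q|10: 2^{5}≡10, 2^{2}≡4, none ≡ 1, so ord_11(2) = 10 and 2 is a primitive root.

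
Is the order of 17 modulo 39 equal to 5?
Powers of 17 mod 39: 17^1≡17, 17^2≡16, 17^3≡38, 17^4≡22, 17^5≡23, 17^6≡1. 17^5≡23≢1, so ord ≠ 5. No, the actual order is 6.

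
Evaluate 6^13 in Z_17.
By repeated squaring mod 17: 6^{1}≡6, 6^{2}≡2, 6^{4}≡4, 6^{8}≡16. Then 6^{13} = 6^{8+4+1} ≡ 16 × 4 × 6 ≡ 10 mod 17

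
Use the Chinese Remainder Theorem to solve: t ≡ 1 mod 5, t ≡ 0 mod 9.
M = 5 × 9 = 45. M₁ = 9, y₁ ≡ 4 mod 5. M₂ = 5, y₂ ≡ 2 mod 9. t = 1×9×4 + 0×5×2 ≡ 36 mod 45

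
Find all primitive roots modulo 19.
There are φ(18) = 6 primitive roots mod 19: {2, 3, 10, 13, 14, 15}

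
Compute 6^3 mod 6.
6^{3} = 216 ≡ 0 mod 6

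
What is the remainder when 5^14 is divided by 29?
By repeated squaring (mod 29): 5^{1}≡5, 5^{2}≡25, 5^{4}≡16, 5^{8}≡24. Then 5^{14} = 5^{8+4+2} ≡ 24 × 16 × 25 ≡ 1 (mod 29)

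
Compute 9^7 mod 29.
By repeated squaring mod 29: 9^{1}≡9, 9^{2}≡23, 9^{4}≡7. Then 9^{7} = 9^{4+2+1} ≡ 7 × 23 × 9 ≡ 28 mod 29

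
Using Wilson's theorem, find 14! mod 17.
(16)! = (14)! × (15) × (16) ≡ -1 mod 17. So (14)! ≡ -1 × [(16)(15)]^(-1) ≡ 8 mod 17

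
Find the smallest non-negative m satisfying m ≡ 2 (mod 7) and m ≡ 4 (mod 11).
M = 7 × 11 = 77. M₁ = 11, y₁ ≡ 2 (mod 7). M₂ = 7, y₂ ≡ 8 (mod 11). m = 2×11×2 + 4×7×8 ≡ 37 (mod 77)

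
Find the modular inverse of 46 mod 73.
Since 73 is prime, by Fermat 46^(-1) ≡ 46^{71} ≡ 27 mod 73. Verify: 46 × 27 = 1242 ≡ 1 mod 73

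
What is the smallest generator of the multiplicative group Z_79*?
g = 3. For each prime q|78: 3^{39}≡78, 3^{26}≡23, 3^{6}≡18, none ≡ 1, so ord_79(3) = 78 and 3 is a primitive root.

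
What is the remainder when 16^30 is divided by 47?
By repeated squaring mod 47: 16^{1}≡16, 16^{2}≡21, 16^{4}≡18, 16^{8}≡42, 16^{16}≡25. Then 16^{30} = 16^{16+8+4+2} ≡ 25 × 42 × 18 × 21 ≡ 32 mod 47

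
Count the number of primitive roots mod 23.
A prime p has φ(p-1) primitive roots; here φ(22) = 10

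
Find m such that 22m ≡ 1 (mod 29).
Since 29 is prime, by Fermat 22^(-1) ≡ 22^{27} ≡ 4 (mod 29). Verify: 22 × 4 = 88 ≡ 1 (mod 29)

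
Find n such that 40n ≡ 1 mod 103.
Since 103 is prime, by Fermat 40^(-1) ≡ 40^{101} ≡ 85 mod 103. Verify: 40 × 85 = 3400 ≡ 1 mod 103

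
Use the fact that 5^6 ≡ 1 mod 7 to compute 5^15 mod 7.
By Fermat: 5^{6} ≡ 1 mod 7. 15 = 2×6 + 3. So 5^{15} ≡ 5^{3} ≡ 6 mod 7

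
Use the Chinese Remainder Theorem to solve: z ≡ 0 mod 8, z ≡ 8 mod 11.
M = 8 × 11 = 88. M₁ = 11, y₁ ≡ 3 mod 8. M₂ = 8, y₂ ≡ 7 mod 11. z = 0×11×3 + 8×8×7 ≡ 8 mod 88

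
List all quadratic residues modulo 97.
Squares in Z_97*: {1, 2, 3, 4, 6, 8, 9, 11, 12, 16, 18, 22, 24, 25, 27, 31, 32, 33, 35, 36, 43, 44, 47, 48, 49, 50, 53, 54, 61, 62, 64, 65, 66, 70, 72, 73, 75, 79, 81, 85, 86, 88, 89, 91, 93, 94, 95, 96}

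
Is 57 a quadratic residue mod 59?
By Euler's criterion: 57^{29} ≡ 1 (mod 59). Since this equals 1, 57 is a QR.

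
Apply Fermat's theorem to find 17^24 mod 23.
By Fermat: 17^{22} ≡ 1 mod 23. So 17^{24} = 17^{22} · 17^{2} ≡ 17^{2} ≡ 13 mod 23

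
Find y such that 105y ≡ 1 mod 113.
Since 113 is prime, by Fermat 105^(-1) ≡ 105^{111} ≡ 14 mod 113. Verify: 105 × 14 = 1470 ≡ 1 mod 113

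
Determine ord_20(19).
Powers of 19 mod 20: 19^1≡19, 19^2≡1. Order = 2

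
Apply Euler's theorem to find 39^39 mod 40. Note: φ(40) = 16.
By Euler: 39^{16} ≡ 1 mod 40 since gcd(39, 40) = 1. 39 = 2×16 + 7. So 39^{39} ≡ 39^{7} ≡ 39 mod 40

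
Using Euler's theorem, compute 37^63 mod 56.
By Euler: 37^{24} ≡ 1 (mod 56) since gcd(37, 56) = 1. 63 = 2×24 + 15. So 37^{63} ≡ 37^{15} ≡ 29 (mod 56)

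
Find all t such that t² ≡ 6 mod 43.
The square roots of 6 mod 43 are 36 and 7. Verify: 36² = 1296 ≡ 6 mod 43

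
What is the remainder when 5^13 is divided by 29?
By repeated squaring mod 29: 5^{1}≡5, 5^{2}≡25, 5^{4}≡16, 5^{8}≡24. Then 5^{13} = 5^{8+4+1} ≡ 24 × 16 × 5 ≡ 6 mod 29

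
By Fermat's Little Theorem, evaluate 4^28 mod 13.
By Fermat: 4^{12} ≡ 1 (mod 13). 28 = 2×12 + 4. So 4^{28} ≡ 4^{4} ≡ 9 (mod 13)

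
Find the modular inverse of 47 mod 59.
Since 59 is prime, by Fermat 47^(-1) ≡ 47^{57} ≡ 54 mod 59. Verify: 47 × 54 = 2538 ≡ 1 mod 59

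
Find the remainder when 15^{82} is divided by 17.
By Fermat: 15^{16} ≡ 1 mod 17. 82 = 5×16 + 2. So 15^{82} ≡ 15^{2} ≡ 4 mod 17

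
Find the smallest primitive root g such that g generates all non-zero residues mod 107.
g = 2. For each prime q|106: 2^{53}≡106, 2^{2}≡4, none ≡ 1, so ord_107(2) = 106 and 2 is a primitive root.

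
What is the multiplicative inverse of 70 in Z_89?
Since 89 is prime, by Fermat 70^(-1) ≡ 70^{87} ≡ 14 (mod 89). Verify: 70 × 14 = 980 ≡ 1 (mod 89)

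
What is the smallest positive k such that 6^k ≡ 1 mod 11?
Powers of 6 mod 11: 6^1≡6, 6^2≡3, 6^3≡7, 6^4≡9, 6^5≡10, 6^6≡5, 6^7≡8, 6^8≡4, 6^9≡2, 6^10≡1. ord_11(6) = 10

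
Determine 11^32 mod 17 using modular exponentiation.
Using Fermat: 11^{16} ≡ 1 mod 17. 32 ≡ 0 mod 16. So 11^{32} ≡ 11^{0} ≡ 1 mod 17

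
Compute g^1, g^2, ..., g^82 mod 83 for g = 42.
42^1, 42^2, ..., 42^{82} mod 83: [42, 21, 52, 26, 13, 48, 24, 12, 6, 3, 43, 63, 73, 78, 39, 61, 72, 36, 18, 9, 46, 23, 53, 68, 34, 17, 50, 25, 54, 27, 55, 69, 76, 38, 19, 51, 67, 75, 79, 81, 82, 41, 62, 31, 57, 70, 35, 59, 71, 77, 80, 40, 20, 10, 5, 44, 22, 11, 47, 65, 74, 37, 60, 30, 15, 49, 66, 33, 58, 29, 56, 28, 14, 7, 45, 64, 32, 16, 8, 4, 2, 1]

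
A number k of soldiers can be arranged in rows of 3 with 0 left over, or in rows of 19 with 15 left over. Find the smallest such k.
M = 3 × 19 = 57. M₁ = 19, y₁ ≡ 1 (mod 3). M₂ = 3, y₂ ≡ 13 (mod 19). k = 0×19×1 + 15×3×13 ≡ 15 (mod 57)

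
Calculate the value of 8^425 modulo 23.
Using Fermat: 8^{22} ≡ 1 (mod 23). 425 ≡ 7 (mod 22). So 8^{425} ≡ 8^{7} ≡ 12 (mod 23)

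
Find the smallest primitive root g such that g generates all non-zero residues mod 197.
g = 2. For each prime q|196: 2^{98}≡196, 2^{28}≡104, none ≡ 1, so ord_197(2) = 196 and 2 is a primitive root.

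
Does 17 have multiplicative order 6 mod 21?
Powers of 17 mod 21: 17^1≡17, 17^2≡16, 17^3≡20, 17^4≡4, 17^5≡5, 17^6≡1. First k with 17^k≡1 is k=6. Yes, ord_21(17) = 6.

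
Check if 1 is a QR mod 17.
By Euler's criterion: 1^{8} ≡ 1 (mod 17). Since this equals 1, 1 is a QR.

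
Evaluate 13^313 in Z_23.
Using Fermat: 13^{22} ≡ 1 (mod 23). 313 ≡ 5 (mod 22). So 13^{313} ≡ 13^{5} ≡ 4 (mod 23)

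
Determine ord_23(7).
Powers of 7 mod 23: 7^1≡7, 7^2≡3, 7^3≡21, 7^4≡9, 7^5≡17, 7^6≡4, 7^7≡5, 7^8≡12, 7^9≡15, 7^10≡13, 7^11≡22, 7^12≡16, 7^13≡20, 7^14≡2, 7^15≡14, 7^16≡6, 7^17≡19, 7^18≡18, 7^19≡11, 7^20≡8, 7^21≡10, 7^22≡1. Order = 22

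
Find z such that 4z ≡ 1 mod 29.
Since 29 is prime, by Fermat 4^(-1) ≡ 4^{27} ≡ 22 mod 29. Verify: 4 × 22 = 88 ≡ 1 mod 29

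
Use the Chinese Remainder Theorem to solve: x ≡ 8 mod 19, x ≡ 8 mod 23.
M = 19 × 23 = 437. M₁ = 23, y₁ ≡ 5 mod 19. M₂ = 19, y₂ ≡ 17 mod 23. x = 8×23×5 + 8×19×17 ≡ 8 mod 437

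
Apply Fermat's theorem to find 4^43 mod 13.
By Fermat: 4^{12} ≡ 1 mod 13. 43 = 3×12 + 7. So 4^{43} ≡ 4^{7} ≡ 4 mod 13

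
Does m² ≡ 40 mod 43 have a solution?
By Euler's criterion: 40^{21} ≡ 1 mod 43. Since this equals 1, 40 is a QR.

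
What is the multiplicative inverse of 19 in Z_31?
Since 31 is prime, by Fermat 19^(-1) ≡ 19^{29} ≡ 18 mod 31. Verify: 19 × 18 = 342 ≡ 1 mod 31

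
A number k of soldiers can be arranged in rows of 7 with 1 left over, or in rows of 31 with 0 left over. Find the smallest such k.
M = 7 × 31 = 217. M₁ = 31, y₁ ≡ 5 mod 7. M₂ = 7, y₂ ≡ 9 mod 31. k = 1×31×5 + 0×7×9 ≡ 155 mod 217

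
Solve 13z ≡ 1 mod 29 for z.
Since 29 is prime, by Fermat 13^(-1) ≡ 13^{27} ≡ 9 mod 29. Verify: 13 × 9 = 117 ≡ 1 mod 29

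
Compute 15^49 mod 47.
Using Fermat: 15^{46} ≡ 1 (mod 47). 49 ≡ 3 (mod 46). So 15^{49} ≡ 15^{3} ≡ 38 (mod 47)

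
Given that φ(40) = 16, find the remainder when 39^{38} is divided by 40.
By Euler: 39^{16} ≡ 1 mod 40 since gcd(39, 40) = 1. 38 = 2×16 + 6. So 39^{38} ≡ 39^{6} ≡ 1 mod 40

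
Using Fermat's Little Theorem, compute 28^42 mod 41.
By Fermat: 28^{40} ≡ 1 mod 41. So 28^{42} = 28^{40} · 28^{2} ≡ 28^{2} ≡ 5 mod 41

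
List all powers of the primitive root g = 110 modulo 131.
110^1, 110^2, ..., 110^{130} mod 131: [110, 48, 40, 77, 86, 28, 67, 34, 72, 60, 50, 129, 42, 35, 51, 108, 90, 75, 128, 63, 118, 11, 31, 4, 47, 61, 29, 46, 82, 112, 6, 5, 26, 109, 69, 123, 37, 9, 73, 39, 98, 38, 119, 121, 79, 44, 124, 16, 57, 113, 116, 53, 66, 55, 24, 20, 104, 43, 14, 99, 17, 36, 30, 25, 130, 21, 83, 91, 54, 45, 103, 64, 97, 59, 71, 81, 2, 89, 96, 80, 23, 41, 56, 3, 68, 13, 120, 100, 127, 84, 70, 102, 85, 49, 19, 125, 126, 105, 22, 62, 8, 94, 122, 58, 92, 33, 93, 12, 10, 52, 87, 7, 115, 74, 18, 15, 78, 65, 76, 107, 111, 27, 88, 117, 32, 114, 95, 101, 106, 1]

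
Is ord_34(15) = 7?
Powers of 15 mod 34: 15^1≡15, 15^2≡21, 15^3≡9, 15^4≡33, 15^5≡19, 15^6≡13, 15^7≡25, 15^8≡1. 15^7≡25≢1, so ord ≠ 7. No, the actual order is 8.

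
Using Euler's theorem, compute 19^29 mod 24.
By Euler: 19^{8} ≡ 1 mod 24 since gcd(19, 24) = 1. 29 = 3×8 + 5. So 19^{29} ≡ 19^{5} ≡ 19 mod 24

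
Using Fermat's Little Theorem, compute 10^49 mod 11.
By Fermat: 10^{10} ≡ 1 mod 11. 49 = 4×10 + 9. So 10^{49} ≡ 10^{9} ≡ 10 mod 11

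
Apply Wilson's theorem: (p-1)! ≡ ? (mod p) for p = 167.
By Wilson's theorem, (166)! ≡ -1 ≡ 166 mod 167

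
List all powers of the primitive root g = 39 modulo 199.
39^1, 39^2, ..., 39^{198} mod 199: [39, 128, 17, 66, 186, 90, 127, 177, 137, 169, 24, 140, 87, 10, 191, 86, 170, 63, 69, 104, 76, 178, 176, 98, 41, 7, 74, 100, 119, 64, 108, 33, 93, 45, 163, 188, 168, 184, 12, 70, 143, 5, 195, 43, 85, 131, 134, 52, 38, 89, 88, 49, 120, 103, 37, 50, 159, 32, 54, 116, 146, 122, 181, 94, 84, 92, 6, 35, 171, 102, 197, 121, 142, 165, 67, 26, 19, 144, 44, 124, 60, 151, 118, 25, 179, 16, 27, 58, 73, 61, 190, 47, 42, 46, 3, 117, 185, 51, 198, 160, 71, 182, 133, 13, 109, 72, 22, 62, 30, 175, 59, 112, 189, 8, 113, 29, 136, 130, 95, 123, 21, 23, 101, 158, 192, 125, 99, 80, 135, 91, 166, 106, 154, 36, 11, 31, 15, 187, 129, 56, 194, 4, 156, 114, 68, 65, 147, 161, 110, 111, 150, 79, 96, 162, 149, 40, 167, 145, 83, 53, 77, 18, 105, 115, 107, 193, 164, 28, 97, 2, 78, 57, 34, 132, 173, 180, 55, 155, 75, 139, 48, 81, 174, 20, 183, 172, 141, 126, 138, 9, 152, 157, 153, 196, 82, 14, 148, 1]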